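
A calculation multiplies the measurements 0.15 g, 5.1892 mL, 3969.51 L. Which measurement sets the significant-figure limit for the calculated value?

0.15 g

0.15 g → 2 s.f.; 5.1892 mL → 5 s.f.; 3969.51 L → 6 s.f.
The fewest is 2 significant figures, from 0.15 g.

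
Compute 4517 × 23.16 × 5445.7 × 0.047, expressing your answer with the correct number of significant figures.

2.7 × 10⁷

4517 × 23.16 × 5445.7 × 0.047 = 26775661.9452…
Multiplication/division keeps the fewest significant figures: 4517 → 4 s.f., 23.16 → 4 s.f., 5445.7 → 5 s.f., 0.047 → 2 s.f.; limit is 2.
Rounded to 2 significant figures: 2.7 × 10⁷.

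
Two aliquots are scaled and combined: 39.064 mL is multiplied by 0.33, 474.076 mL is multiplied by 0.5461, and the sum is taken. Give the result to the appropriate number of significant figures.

39.064 × 0.33 = 12.89112 → 13 mL (2 s.f., last digit at the 10^0 place).
474.076 × 0.5461 = 258.8929036 → 258.9 mL (4 s.f., last digit at the 10^-1 place).
Sum: 271.7840236 mL; keep the coarser place, 10^0.
Result: 272 mL.

272 mL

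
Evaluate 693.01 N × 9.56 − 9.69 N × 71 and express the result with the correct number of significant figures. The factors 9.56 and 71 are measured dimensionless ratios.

5.94 × 10³ N

693.01 × 9.56 = 6625.1756 → 6.63 × 10³ N (3 s.f., last digit at the 10^1 place).
9.69 × 71 = 687.99 → 6.9 × 10² N (2 s.f., last digit at the 10^1 place).
Difference: 5937.1856 N; keep the coarser place, 10^1.
Result: 5.94 × 10³ N.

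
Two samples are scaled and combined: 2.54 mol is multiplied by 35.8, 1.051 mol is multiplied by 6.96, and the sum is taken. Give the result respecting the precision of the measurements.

2.54 × 35.8 = 90.932 → 90.9 mol (3 s.f., last digit at the 10^-1 place).
1.051 × 6.96 = 7.31496 → 7.31 mol (3 s.f., last digit at the 10^-2 place).
Sum: 98.24696 mol; keep the coarser place, 10^-1.
Result: 98.2 mol.

98.2 mol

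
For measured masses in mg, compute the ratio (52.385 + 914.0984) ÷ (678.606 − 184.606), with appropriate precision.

52.385 + 914.0984 = 966.4834, limited to 3 d.p. → 6 s.f.; 678.606 − 184.606 = 494.000, limited to 3 d.p. → 6 s.f.
Carrying full precision, 966.4834 ÷ 494.000 = 1.95644412955…; keep min(6, 6) = 6 s.f.
Rounded to 6 significant figures: 1.95644.

1.95644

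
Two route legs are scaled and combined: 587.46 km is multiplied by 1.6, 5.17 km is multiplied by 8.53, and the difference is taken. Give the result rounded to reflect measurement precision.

9.0 × 10² km

587.46 × 1.6 = 939.936 → 9.4 × 10² km (2 s.f., last digit at the 10^1 place).
5.17 × 8.53 = 44.1001 → 44.1 km (3 s.f., last digit at the 10^-1 place).
Difference: 895.8359 km; keep the coarser place, 10^1.
Result: 9.0 × 10² km.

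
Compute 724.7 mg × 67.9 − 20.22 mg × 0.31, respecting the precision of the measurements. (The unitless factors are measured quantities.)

724.7 × 67.9 = 49207.13 → 4.92 × 10⁴ mg (3 s.f., last digit at the 10^2 place).
20.22 × 0.31 = 6.2682 → 6.3 mg (2 s.f., last digit at the 10^-1 place).
Difference: 49200.8618 mg; keep the coarser place, 10^2.
Result: 4.92 × 10⁴ mg.

4.92 × 10⁴ mg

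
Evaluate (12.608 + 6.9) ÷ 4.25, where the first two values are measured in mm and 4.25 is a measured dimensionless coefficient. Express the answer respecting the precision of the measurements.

12.608 mm + 6.9 mm = 19.508 mm; the sum is limited to 1 decimal place (3 s.f.).
Carrying full precision, 19.508 ÷ 4.25 = 4.59011764706… mm; 4.25 has 3 s.f., so the result keeps min(3, 3) = 3 s.f.
Rounded to 3 significant figures: 4.59 mm.

4.59 mm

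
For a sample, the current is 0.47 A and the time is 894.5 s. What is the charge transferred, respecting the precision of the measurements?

charge transferred = 0.47 A × 894.5 s = 420.415 C.
0.47 has 2 significant figures; 894.5 has 4.
Division/multiplication keeps the fewest: 2 significant figures.
Rounded: 4.2 × 10² C.

4.2 × 10² C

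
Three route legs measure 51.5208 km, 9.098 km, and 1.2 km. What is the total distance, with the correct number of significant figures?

51.5208 km + 9.098 km + 1.2 km = 61.8188 km.
Addition/subtraction keeps the fewest decimal places: 51.5208 → 4 decimal places, 9.098 → 3 decimal places, 1.2 → 1 decimal place; limit is 1.
Rounded to 1 decimal place: 61.8 km.

61.8 km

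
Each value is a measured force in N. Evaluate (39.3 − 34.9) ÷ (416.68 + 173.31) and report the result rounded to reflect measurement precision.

0.0075

39.3 − 34.9 = 4.4, limited to 1 d.p. → 2 s.f.; 416.68 + 173.31 = 589.99, limited to 2 d.p. → 5 s.f.
Carrying full precision, 4.4 ÷ 589.99 = 0.00745775352125…; keep min(2, 5) = 2 s.f.
Rounded to 2 significant figures: 0.0075.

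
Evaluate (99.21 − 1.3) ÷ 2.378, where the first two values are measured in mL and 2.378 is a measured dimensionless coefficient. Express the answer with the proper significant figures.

41.2 mL

99.21 mL − 1.3 mL = 97.91 mL; the difference is limited to 1 decimal place (3 s.f.).
Carrying full precision, 97.91 ÷ 2.378 = 41.173254836… mL; 2.378 has 4 s.f., so the result keeps min(3, 4) = 3 s.f.
Rounded to 3 significant figures: 41.2 mL.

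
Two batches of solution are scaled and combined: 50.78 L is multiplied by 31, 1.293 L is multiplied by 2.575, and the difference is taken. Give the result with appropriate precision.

50.78 × 31 = 1574.18 → 1.6 × 10³ L (2 s.f., last digit at the 10^2 place).
1.293 × 2.575 = 3.329475 → 3.329 L (4 s.f., last digit at the 10^-3 place).
Difference: 1570.850525 L; keep the coarser place, 10^2.
Result: 1.6 × 10³ L.

1.6 × 10³ L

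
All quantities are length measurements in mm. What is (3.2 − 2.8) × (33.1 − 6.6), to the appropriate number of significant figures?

1 × 10¹ mm²

3.2 − 2.8 = 0.4, limited to 1 d.p. → 1 s.f.; 33.1 − 6.6 = 26.5, limited to 1 d.p. → 3 s.f.
Carrying full precision, 0.4 × 26.5 = 10.6; keep min(1, 3) = 1 s.f.
Rounded to 1 significant figure: 1 × 10¹ mm².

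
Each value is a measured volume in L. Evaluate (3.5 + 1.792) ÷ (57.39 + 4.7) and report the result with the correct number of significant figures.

8.5 × 10^-2

3.5 + 1.792 = 5.292, limited to 1 d.p. → 2 s.f.; 57.39 + 4.7 = 62.09, limited to 1 d.p. → 3 s.f.
Carrying full precision, 5.292 ÷ 62.09 = 0.0852311161218…; keep min(2, 3) = 2 s.f.
Rounded to 2 significant figures: 8.5 × 10^-2.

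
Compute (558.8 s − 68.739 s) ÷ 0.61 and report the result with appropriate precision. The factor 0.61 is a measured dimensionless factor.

8.0 × 10² s

558.8 s − 68.739 s = 490.061 s; the difference is limited to 1 decimal place (4 s.f.).
Carrying full precision, 490.061 ÷ 0.61 = 803.378688525… s; 0.61 has 2 s.f., so the result keeps min(4, 2) = 2 s.f.
Rounded to 2 significant figures: 8.0 × 10² s.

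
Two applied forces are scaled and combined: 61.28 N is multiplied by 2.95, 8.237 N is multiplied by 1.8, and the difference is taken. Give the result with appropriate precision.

61.28 × 2.95 = 180.776 → 181 N (3 s.f., last digit at the 10^0 place).
8.237 × 1.8 = 14.8266 → 15 N (2 s.f., last digit at the 10^0 place).
Difference: 165.9494 N; keep the coarser place, 10^0.
Result: 166 N.

166 N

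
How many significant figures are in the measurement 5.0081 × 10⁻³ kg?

5.0081 × 10⁻³: in scientific notation every digit of the coefficient is significant.

5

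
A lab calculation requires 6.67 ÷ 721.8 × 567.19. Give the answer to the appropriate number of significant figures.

6.67 ÷ 721.8 × 567.19 = 5.24128193405…
Multiplication/division keeps the fewest significant figures: 6.67 → 3 s.f., 721.8 → 4 s.f., 567.19 → 5 s.f.; limit is 3.
Rounded to 3 significant figures: 5.24.

5.24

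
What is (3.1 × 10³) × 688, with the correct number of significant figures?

2.1 × 10⁶

(3.1 × 10³) × 688 = 2132800
Multiplication/division keeps the fewest significant figures: 3.1 × 10³ → 2 s.f., 688 → 3 s.f.; limit is 2.
Rounded to 2 significant figures: 2.1 × 10⁶.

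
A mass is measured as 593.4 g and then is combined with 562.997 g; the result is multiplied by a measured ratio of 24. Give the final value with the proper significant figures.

593.4 g + 562.997 g = 1156.397 g; the sum is limited to 1 decimal place (5 s.f.).
Carrying full precision, 1156.397 × 24 = 27753.528 g; 24 has 2 s.f., so the result keeps min(5, 2) = 2 s.f.
Rounded to 2 significant figures: 2.8 × 10^4 g.

2.8 × 10^4 g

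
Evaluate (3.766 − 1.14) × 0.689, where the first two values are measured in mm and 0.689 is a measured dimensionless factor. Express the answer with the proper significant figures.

3.766 mm − 1.14 mm = 2.626 mm; the difference is limited to 2 decimal places (3 s.f.).
Carrying full precision, 2.626 × 0.689 = 1.809314 mm; 0.689 has 3 s.f., so the result keeps min(3, 3) = 3 s.f.
Rounded to 3 significant figures: 1.81 mm.

1.81 mm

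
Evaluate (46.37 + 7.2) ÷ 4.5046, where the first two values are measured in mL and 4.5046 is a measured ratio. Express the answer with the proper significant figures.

11.9 mL

46.37 mL + 7.2 mL = 53.57 mL; the sum is limited to 1 decimal place (3 s.f.).
Carrying full precision, 53.57 ÷ 4.5046 = 11.8922878835… mL; 4.5046 has 5 s.f., so the result keeps min(3, 5) = 3 s.f.
Rounded to 3 significant figures: 11.9 mL.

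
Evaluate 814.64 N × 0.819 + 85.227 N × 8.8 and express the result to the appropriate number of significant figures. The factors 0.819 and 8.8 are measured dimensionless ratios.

1.42 × 10^3 N

814.64 × 0.819 = 667.19016 → 667 N (3 s.f., last digit at the 10^0 place).
85.227 × 8.8 = 749.9976 → 7.5 × 10^2 N (2 s.f., last digit at the 10^1 place).
Sum: 1417.18776 N; keep the coarser place, 10^1.
Result: 1.42 × 10^3 N.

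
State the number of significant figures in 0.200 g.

3

0.200: leading zeros are not significant; trailing zeros after a decimal point are significant.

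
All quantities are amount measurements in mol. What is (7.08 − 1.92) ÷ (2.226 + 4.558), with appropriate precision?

0.761

7.08 − 1.92 = 5.16, limited to 2 d.p. → 3 s.f.; 2.226 + 4.558 = 6.784, limited to 3 d.p. → 4 s.f.
Carrying full precision, 5.16 ÷ 6.784 = 0.760613207547…; keep min(3, 4) = 3 s.f.
Rounded to 3 significant figures: 0.761.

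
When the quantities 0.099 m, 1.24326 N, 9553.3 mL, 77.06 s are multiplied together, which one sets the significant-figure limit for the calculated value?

0.099 m → 2 s.f.; 1.24326 N → 6 s.f.; 9553.3 mL → 5 s.f.; 77.06 s → 4 s.f.
The fewest is 2 significant figures, from 0.099 m.

0.099 m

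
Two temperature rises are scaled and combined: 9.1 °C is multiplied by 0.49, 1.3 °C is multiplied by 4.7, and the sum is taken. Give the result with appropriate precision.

10.6 °C

9.1 × 0.49 = 4.459 → 4.5 °C (2 s.f., last digit at the 10^-1 place).
1.3 × 4.7 = 6.11 → 6.1 °C (2 s.f., last digit at the 10^-1 place).
Sum: 10.569 °C; keep the coarser place, 10^-1.
Result: 10.6 °C.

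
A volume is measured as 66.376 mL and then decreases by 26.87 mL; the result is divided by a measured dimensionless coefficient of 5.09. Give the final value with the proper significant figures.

7.76 mL

66.376 mL − 26.87 mL = 39.506 mL; the difference is limited to 2 decimal places (4 s.f.).
Carrying full precision, 39.506 ÷ 5.09 = 7.76149312377… mL; 5.09 has 3 s.f., so the result keeps min(4, 3) = 3 s.f.
Rounded to 3 significant figures: 7.76 mL.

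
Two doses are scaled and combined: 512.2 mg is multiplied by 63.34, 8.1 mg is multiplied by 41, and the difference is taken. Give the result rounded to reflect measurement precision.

3.211 × 10^4 mg

512.2 × 63.34 = 32442.748 → 3.244 × 10^4 mg (4 s.f., last digit at the 10^1 place).
8.1 × 41 = 332.1 → 3.3 × 10^2 mg (2 s.f., last digit at the 10^1 place).
Difference: 32110.648 mg; keep the coarser place, 10^1.
Result: 3.211 × 10^4 mg.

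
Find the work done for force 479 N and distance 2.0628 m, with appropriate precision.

988 J

work done = 479 N × 2.0628 m = 988.0812 J.
479 has 3 significant figures; 2.0628 has 5.
Division/multiplication keeps the fewest: 3 significant figures.
Rounded: 988 J.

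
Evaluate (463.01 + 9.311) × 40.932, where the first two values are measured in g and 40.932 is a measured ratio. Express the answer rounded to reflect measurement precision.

463.01 g + 9.311 g = 472.321 g; the sum is limited to 2 decimal places (5 s.f.).
Carrying full precision, 472.321 × 40.932 = 19333.043172 g; 40.932 has 5 s.f., so the result keeps min(5, 5) = 5 s.f.
Rounded to 5 significant figures: 19333 g.

19333 g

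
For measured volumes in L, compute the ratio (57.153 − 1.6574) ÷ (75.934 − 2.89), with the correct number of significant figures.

57.153 − 1.6574 = 55.4956, limited to 3 d.p. → 5 s.f.; 75.934 − 2.89 = 73.044, limited to 2 d.p. → 4 s.f.
Carrying full precision, 55.4956 ÷ 73.044 = 0.759755763649…; keep min(5, 4) = 4 s.f.
Rounded to 4 significant figures: 0.7598.

0.7598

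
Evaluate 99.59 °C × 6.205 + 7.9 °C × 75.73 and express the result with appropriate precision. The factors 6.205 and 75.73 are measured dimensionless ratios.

99.59 × 6.205 = 617.95595 → 618.0 °C (4 s.f., last digit at the 10^-1 place).
7.9 × 75.73 = 598.267 → 6.0 × 10^2 °C (2 s.f., last digit at the 10^1 place).
Sum: 1216.22295 °C; keep the coarser place, 10^1.
Result: 1.22 × 10^3 °C.

1.22 × 10^3 °C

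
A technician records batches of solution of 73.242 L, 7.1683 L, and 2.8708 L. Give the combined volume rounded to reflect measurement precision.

83.281 L

73.242 L + 7.1683 L + 2.8708 L = 83.2811 L.
Addition/subtraction keeps the fewest decimal places: 73.242 → 3 decimal places, 7.1683 → 4 decimal places, 2.8708 → 4 decimal places; limit is 3.
Rounded to 3 decimal places: 83.281 L.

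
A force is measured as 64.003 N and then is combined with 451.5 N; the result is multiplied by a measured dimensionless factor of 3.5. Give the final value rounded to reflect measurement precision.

1.8 × 10³ N

64.003 N + 451.5 N = 515.503 N; the sum is limited to 1 decimal place (4 s.f.).
Carrying full precision, 515.503 × 3.5 = 1804.2605 N; 3.5 has 2 s.f., so the result keeps min(4, 2) = 2 s.f.
Rounded to 2 significant figures: 1.8 × 10³ N.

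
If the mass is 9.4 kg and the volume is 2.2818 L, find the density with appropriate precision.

4.1 kg/L

density = 9.4 kg ÷ 2.2818 L = 4.11955473749… kg/L.
9.4 has 2 significant figures; 2.2818 has 5.
Division/multiplication keeps the fewest: 2 significant figures.
Rounded: 4.1 kg/L.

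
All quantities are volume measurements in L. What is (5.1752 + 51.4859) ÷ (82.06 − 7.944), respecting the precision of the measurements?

0.7645

5.1752 + 51.4859 = 56.6611, limited to 4 d.p. → 6 s.f.; 82.06 − 7.944 = 74.116, limited to 2 d.p. → 4 s.f.
Carrying full precision, 56.6611 ÷ 74.116 = 0.764492147445…; keep min(6, 4) = 4 s.f.
Rounded to 4 significant figures: 0.7645.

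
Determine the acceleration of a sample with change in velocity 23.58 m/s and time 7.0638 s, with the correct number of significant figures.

acceleration = 23.58 m/s ÷ 7.0638 s = 3.33814660664… m/s².
23.58 has 4 significant figures; 7.0638 has 5.
Division/multiplication keeps the fewest: 4 significant figures.
Rounded: 3.338 m/s².

3.338 m/s²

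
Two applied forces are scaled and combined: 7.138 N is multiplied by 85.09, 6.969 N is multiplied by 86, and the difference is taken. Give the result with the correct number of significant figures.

7.138 × 85.09 = 607.37242 → 607.4 N (4 s.f., last digit at the 10^-1 place).
6.969 × 86 = 599.334 → 6.0 × 10^2 N (2 s.f., last digit at the 10^1 place).
Difference: 8.03842 N; keep the coarser place, 10^1.
Result: 1 × 10^1 N.

1 × 10^1 N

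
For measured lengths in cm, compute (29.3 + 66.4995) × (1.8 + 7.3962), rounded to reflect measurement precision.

29.3 + 66.4995 = 95.7995, limited to 1 d.p. → 3 s.f.; 1.8 + 7.3962 = 9.1962, limited to 1 d.p. → 2 s.f.
Carrying full precision, 95.7995 × 9.1962 = 880.9913619; keep min(3, 2) = 2 s.f.
Rounded to 2 significant figures: 8.8 × 10² cm².

8.8 × 10² cm²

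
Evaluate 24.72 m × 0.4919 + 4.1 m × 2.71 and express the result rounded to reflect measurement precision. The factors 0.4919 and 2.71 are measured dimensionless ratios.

23 m

24.72 × 0.4919 = 12.159768 → 12.16 m (4 s.f., last digit at the 10^-2 place).
4.1 × 2.71 = 11.111 → 11 m (2 s.f., last digit at the 10^0 place).
Sum: 23.270768 m; keep the coarser place, 10^0.
Result: 23 m.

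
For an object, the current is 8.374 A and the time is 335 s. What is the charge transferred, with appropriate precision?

charge transferred = 8.374 A × 335 s = 2805.29 C.
8.374 has 4 significant figures; 335 has 3.
Division/multiplication keeps the fewest: 3 significant figures.
Rounded: 2.81 × 10³ C.

2.81 × 10³ C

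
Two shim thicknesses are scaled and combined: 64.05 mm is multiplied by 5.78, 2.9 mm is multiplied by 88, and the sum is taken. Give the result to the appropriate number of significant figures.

64.05 × 5.78 = 370.209 → 3.70 × 10^2 mm (3 s.f., last digit at the 10^0 place).
2.9 × 88 = 255.2 → 2.6 × 10^2 mm (2 s.f., last digit at the 10^1 place).
Sum: 625.409 mm; keep the coarser place, 10^1.
Result: 6.3 × 10^2 mm.

6.3 × 10^2 mm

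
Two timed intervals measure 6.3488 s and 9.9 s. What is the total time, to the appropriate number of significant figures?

16.2 s

6.3488 s + 9.9 s = 16.2488 s.
Addition/subtraction keeps the fewest decimal places: 6.3488 → 4 decimal places, 9.9 → 1 decimal place; limit is 1.
Rounded to 1 decimal place: 16.2 s.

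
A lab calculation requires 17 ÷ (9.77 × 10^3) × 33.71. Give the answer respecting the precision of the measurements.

0.059

17 ÷ (9.77 × 10^3) × 33.71 = 0.0586560900716…
Multiplication/division keeps the fewest significant figures: 17 → 2 s.f., 9.77 × 10^3 → 3 s.f., 33.71 → 4 s.f.; limit is 2.
Rounded to 2 significant figures: 0.059.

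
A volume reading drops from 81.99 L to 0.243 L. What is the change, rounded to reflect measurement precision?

81.99 L − 0.243 L = 81.747 L.
Addition/subtraction keeps the fewest decimal places: 81.99 → 2 decimal places, 0.243 → 3 decimal places; limit is 2.
Rounded to 2 decimal places: 81.75 L.

81.75 L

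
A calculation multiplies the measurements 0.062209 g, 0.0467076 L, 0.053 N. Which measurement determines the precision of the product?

0.053 N

0.062209 g → 5 s.f.; 0.0467076 L → 6 s.f.; 0.053 N → 2 s.f.
The fewest is 2 significant figures, from 0.053 N.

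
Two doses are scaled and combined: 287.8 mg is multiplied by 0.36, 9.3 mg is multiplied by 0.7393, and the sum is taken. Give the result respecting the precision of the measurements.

287.8 × 0.36 = 103.608 → 1.0 × 10² mg (2 s.f., last digit at the 10^1 place).
9.3 × 0.7393 = 6.87549 → 6.9 mg (2 s.f., last digit at the 10^-1 place).
Sum: 110.48349 mg; keep the coarser place, 10^1.
Result: 1.1 × 10² mg.

1.1 × 10² mg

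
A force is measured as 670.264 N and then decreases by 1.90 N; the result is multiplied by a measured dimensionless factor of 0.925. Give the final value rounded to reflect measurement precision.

670.264 N − 1.90 N = 668.364 N; the difference is limited to 2 decimal places (5 s.f.).
Carrying full precision, 668.364 × 0.925 = 618.2367 N; 0.925 has 3 s.f., so the result keeps min(5, 3) = 3 s.f.
Rounded to 3 significant figures: 618 N.

618 N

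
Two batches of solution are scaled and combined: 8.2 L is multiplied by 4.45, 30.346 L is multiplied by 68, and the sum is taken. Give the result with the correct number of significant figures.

2.1 × 10³ L

8.2 × 4.45 = 36.49 → 36 L (2 s.f., last digit at the 10^0 place).
30.346 × 68 = 2063.528 → 2.1 × 10³ L (2 s.f., last digit at the 10^2 place).
Sum: 2100.018 L; keep the coarser place, 10^2.
Result: 2.1 × 10³ L.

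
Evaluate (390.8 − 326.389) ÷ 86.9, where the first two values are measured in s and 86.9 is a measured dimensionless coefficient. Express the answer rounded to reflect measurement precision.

390.8 s − 326.389 s = 64.411 s; the difference is limited to 1 decimal place (3 s.f.).
Carrying full precision, 64.411 ÷ 86.9 = 0.741208285386… s; 86.9 has 3 s.f., so the result keeps min(3, 3) = 3 s.f.
Rounded to 3 significant figures: 0.741 s.

0.741 s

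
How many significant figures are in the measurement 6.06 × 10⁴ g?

6.06 × 10⁴: in scientific notation every digit of the coefficient is significant.

3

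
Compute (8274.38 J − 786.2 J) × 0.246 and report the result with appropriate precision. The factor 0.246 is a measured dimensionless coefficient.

1.84 × 10^3 J

8274.38 J − 786.2 J = 7488.18 J; the difference is limited to 1 decimal place (5 s.f.).
Carrying full precision, 7488.18 × 0.246 = 1842.09228 J; 0.246 has 3 s.f., so the result keeps min(5, 3) = 3 s.f.
Rounded to 3 significant figures: 1.84 × 10^3 J.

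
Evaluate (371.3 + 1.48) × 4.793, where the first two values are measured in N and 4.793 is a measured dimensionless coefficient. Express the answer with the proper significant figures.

1787 N

371.3 N + 1.48 N = 372.78 N; the sum is limited to 1 decimal place (4 s.f.).
Carrying full precision, 372.78 × 4.793 = 1786.73454 N; 4.793 has 4 s.f., so the result keeps min(4, 4) = 4 s.f.
Rounded to 4 significant figures: 1787 N.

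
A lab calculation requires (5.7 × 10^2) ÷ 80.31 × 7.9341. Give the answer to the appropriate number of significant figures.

(5.7 × 10^2) ÷ 80.31 × 7.9341 = 56.3122525215…
Multiplication/division keeps the fewest significant figures: 5.7 × 10^2 → 2 s.f., 80.31 → 4 s.f., 7.9341 → 5 s.f.; limit is 2.
Rounded to 2 significant figures: 56.

56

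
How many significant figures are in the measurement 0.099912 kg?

5

0.099912: leading zeros are not significant.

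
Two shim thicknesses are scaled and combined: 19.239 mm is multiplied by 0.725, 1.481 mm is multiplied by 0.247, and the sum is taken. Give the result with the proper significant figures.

19.239 × 0.725 = 13.948275 → 13.9 mm (3 s.f., last digit at the 10^-1 place).
1.481 × 0.247 = 0.365807 → 0.366 mm (3 s.f., last digit at the 10^-3 place).
Sum: 14.314082 mm; keep the coarser place, 10^-1.
Result: 14.3 mm.

14.3 mm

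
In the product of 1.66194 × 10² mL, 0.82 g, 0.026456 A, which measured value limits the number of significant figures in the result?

1.66194 × 10² mL → 6 s.f.; 0.82 g → 2 s.f.; 0.026456 A → 5 s.f.
The fewest is 2 significant figures, from 0.82 g.

0.82 g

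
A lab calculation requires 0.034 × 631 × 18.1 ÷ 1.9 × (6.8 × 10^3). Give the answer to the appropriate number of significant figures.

1.4 × 10^6

0.034 × 631 × 18.1 ÷ 1.9 × (6.8 × 10^3) = 1389767.53684…
Multiplication/division keeps the fewest significant figures: 0.034 → 2 s.f., 631 → 3 s.f., 18.1 → 3 s.f., 1.9 → 2 s.f., 6.8 × 10^3 → 2 s.f.; limit is 2.
Rounded to 2 significant figures: 1.4 × 10^6.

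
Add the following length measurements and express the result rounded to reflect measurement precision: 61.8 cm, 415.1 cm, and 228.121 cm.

7.050 × 10² cm

61.8 cm + 415.1 cm + 228.121 cm = 705.021 cm.
Addition/subtraction keeps the fewest decimal places: 61.8 → 1 decimal place, 415.1 → 1 decimal place, 228.121 → 3 decimal places; limit is 1.
Rounded to 1 decimal place: 7.050 × 10² cm.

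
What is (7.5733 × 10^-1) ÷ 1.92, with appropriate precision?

(7.5733 × 10^-1) ÷ 1.92 = 0.394442708333…
Multiplication/division keeps the fewest significant figures: 7.5733 × 10^-1 → 5 s.f., 1.92 → 3 s.f.; limit is 3.
Rounded to 3 significant figures: 0.394.

0.394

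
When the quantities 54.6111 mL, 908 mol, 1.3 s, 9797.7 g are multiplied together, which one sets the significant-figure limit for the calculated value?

54.6111 mL → 6 s.f.; 908 mol → 3 s.f.; 1.3 s → 2 s.f.; 9797.7 g → 5 s.f.
The fewest is 2 significant figures, from 1.3 s.

1.3 s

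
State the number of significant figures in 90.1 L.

3

90.1: zeros between nonzero digits are significant.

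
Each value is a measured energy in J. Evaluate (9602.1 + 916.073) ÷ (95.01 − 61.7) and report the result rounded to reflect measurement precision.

9602.1 + 916.073 = 10518.173, limited to 1 d.p. → 6 s.f.; 95.01 − 61.7 = 33.31, limited to 1 d.p. → 3 s.f.
Carrying full precision, 10518.173 ÷ 33.31 = 315.766226358…; keep min(6, 3) = 3 s.f.
Rounded to 3 significant figures: 316.

316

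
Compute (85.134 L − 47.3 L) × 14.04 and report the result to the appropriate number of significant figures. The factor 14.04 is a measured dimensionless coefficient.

531 L

85.134 L − 47.3 L = 37.834 L; the difference is limited to 1 decimal place (3 s.f.).
Carrying full precision, 37.834 × 14.04 = 531.18936 L; 14.04 has 4 s.f., so the result keeps min(3, 4) = 3 s.f.
Rounded to 3 significant figures: 531 L.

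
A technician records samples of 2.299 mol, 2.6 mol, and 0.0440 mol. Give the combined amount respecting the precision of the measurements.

4.9 mol

2.299 mol + 2.6 mol + 0.0440 mol = 4.9430 mol.
Addition/subtraction keeps the fewest decimal places: 2.299 → 3 decimal places, 2.6 → 1 decimal place, 0.0440 → 4 decimal places; limit is 1.
Rounded to 1 decimal place: 4.9 mol.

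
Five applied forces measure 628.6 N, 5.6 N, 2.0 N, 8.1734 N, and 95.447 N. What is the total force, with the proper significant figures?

739.8 N

628.6 N + 5.6 N + 2.0 N + 8.1734 N + 95.447 N = 739.8204 N.
Addition/subtraction keeps the fewest decimal places: 628.6 → 1 decimal place, 5.6 → 1 decimal place, 2.0 → 1 decimal place, 8.1734 → 4 decimal places, 95.447 → 3 decimal places; limit is 1.
Rounded to 1 decimal place: 739.8 N.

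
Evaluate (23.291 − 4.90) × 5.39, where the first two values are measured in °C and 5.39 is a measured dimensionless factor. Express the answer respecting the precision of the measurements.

23.291 °C − 4.90 °C = 18.391 °C; the difference is limited to 2 decimal places (4 s.f.).
Carrying full precision, 18.391 × 5.39 = 99.12749 °C; 5.39 has 3 s.f., so the result keeps min(4, 3) = 3 s.f.
Rounded to 3 significant figures: 99.1 °C.

99.1 °C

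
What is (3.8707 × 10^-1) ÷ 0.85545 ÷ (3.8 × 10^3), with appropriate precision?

(3.8707 × 10^-1) ÷ 0.85545 ÷ (3.8 × 10^3) = 0.000119072448788…
Multiplication/division keeps the fewest significant figures: 3.8707 × 10^-1 → 5 s.f., 0.85545 → 5 s.f., 3.8 × 10^3 → 2 s.f.; limit is 2.
Rounded to 2 significant figures: 1.2 × 10^-4.

1.2 × 10^-4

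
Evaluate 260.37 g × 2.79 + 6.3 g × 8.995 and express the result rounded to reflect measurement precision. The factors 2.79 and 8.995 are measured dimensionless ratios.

783 g

260.37 × 2.79 = 726.4323 → 726 g (3 s.f., last digit at the 10^0 place).
6.3 × 8.995 = 56.6685 → 57 g (2 s.f., last digit at the 10^0 place).
Sum: 783.1008 g; keep the coarser place, 10^0.
Result: 783 g.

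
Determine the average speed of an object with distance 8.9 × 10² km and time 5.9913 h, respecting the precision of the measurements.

1.5 × 10² km/h

average speed = 8.9 × 10² km ÷ 5.9913 h = 148.54872899… km/h.
8.9 × 10² has 2 significant figures; 5.9913 has 5.
Division/multiplication keeps the fewest: 2 significant figures.
Rounded: 1.5 × 10² km/h.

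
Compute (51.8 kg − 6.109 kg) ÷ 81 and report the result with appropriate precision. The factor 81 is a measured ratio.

0.56 kg

51.8 kg − 6.109 kg = 45.691 kg; the difference is limited to 1 decimal place (3 s.f.).
Carrying full precision, 45.691 ÷ 81 = 0.564086419753… kg; 81 has 2 s.f., so the result keeps min(3, 2) = 2 s.f.
Rounded to 2 significant figures: 0.56 kg.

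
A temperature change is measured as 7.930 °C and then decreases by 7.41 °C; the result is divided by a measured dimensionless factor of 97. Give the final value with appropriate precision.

0.0054 °C

7.930 °C − 7.41 °C = 0.520 °C; the difference is limited to 2 decimal places (2 s.f.).
Carrying full precision, 0.520 ÷ 97 = 0.00536082474227… °C; 97 has 2 s.f., so the result keeps min(2, 2) = 2 s.f.
Rounded to 2 significant figures: 0.0054 °C.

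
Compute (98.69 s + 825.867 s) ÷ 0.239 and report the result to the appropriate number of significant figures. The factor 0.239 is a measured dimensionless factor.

3.87 × 10³ s

98.69 s + 825.867 s = 924.557 s; the sum is limited to 2 decimal places (5 s.f.).
Carrying full precision, 924.557 ÷ 0.239 = 3868.43933054… s; 0.239 has 3 s.f., so the result keeps min(5, 3) = 3 s.f.
Rounded to 3 significant figures: 3.87 × 10³ s.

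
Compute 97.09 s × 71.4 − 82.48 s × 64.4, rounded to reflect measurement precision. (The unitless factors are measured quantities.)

97.09 × 71.4 = 6932.226 → 6.93 × 10^3 s (3 s.f., last digit at the 10^1 place).
82.48 × 64.4 = 5311.712 → 5.31 × 10^3 s (3 s.f., last digit at the 10^1 place).
Difference: 1620.514 s; keep the coarser place, 10^1.
Result: 1.62 × 10^3 s.

1.62 × 10^3 s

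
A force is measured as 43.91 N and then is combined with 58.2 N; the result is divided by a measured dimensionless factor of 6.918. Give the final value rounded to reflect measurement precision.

43.91 N + 58.2 N = 102.11 N; the sum is limited to 1 decimal place (4 s.f.).
Carrying full precision, 102.11 ÷ 6.918 = 14.7600462561… N; 6.918 has 4 s.f., so the result keeps min(4, 4) = 4 s.f.
Rounded to 4 significant figures: 14.76 N.

14.76 N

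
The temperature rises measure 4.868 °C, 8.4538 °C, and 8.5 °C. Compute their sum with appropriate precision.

4.868 °C + 8.4538 °C + 8.5 °C = 21.8218 °C.
Addition/subtraction keeps the fewest decimal places: 4.868 → 3 decimal places, 8.4538 → 4 decimal places, 8.5 → 1 decimal place; limit is 1.
Rounded to 1 decimal place: 21.8 °C.

21.8 °C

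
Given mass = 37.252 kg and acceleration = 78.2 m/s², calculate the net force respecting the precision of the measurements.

2.91 × 10^3 N

net force = 37.252 kg × 78.2 m/s² = 2913.1064 N.
37.252 has 5 significant figures; 78.2 has 3.
Division/multiplication keeps the fewest: 3 significant figures.
Rounded: 2.91 × 10^3 N.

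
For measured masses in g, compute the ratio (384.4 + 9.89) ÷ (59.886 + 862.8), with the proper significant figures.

0.4273

384.4 + 9.89 = 394.29, limited to 1 d.p. → 4 s.f.; 59.886 + 862.8 = 922.686, limited to 1 d.p. → 4 s.f.
Carrying full precision, 394.29 ÷ 922.686 = 0.427328473609…; keep min(4, 4) = 4 s.f.
Rounded to 4 significant figures: 0.4273.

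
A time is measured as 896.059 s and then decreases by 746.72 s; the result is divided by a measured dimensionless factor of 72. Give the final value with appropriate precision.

2.1 s

896.059 s − 746.72 s = 149.339 s; the difference is limited to 2 decimal places (5 s.f.).
Carrying full precision, 149.339 ÷ 72 = 2.07415277778… s; 72 has 2 s.f., so the result keeps min(5, 2) = 2 s.f.
Rounded to 2 significant figures: 2.1 s.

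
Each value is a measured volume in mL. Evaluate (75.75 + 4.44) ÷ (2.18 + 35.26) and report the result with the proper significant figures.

75.75 + 4.44 = 80.19, limited to 2 d.p. → 4 s.f.; 2.18 + 35.26 = 37.44, limited to 2 d.p. → 4 s.f.
Carrying full precision, 80.19 ÷ 37.44 = 2.14182692308…; keep min(4, 4) = 4 s.f.
Rounded to 4 significant figures: 2.142.

2.142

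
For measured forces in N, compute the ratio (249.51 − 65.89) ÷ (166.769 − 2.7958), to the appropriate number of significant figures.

1.1198

249.51 − 65.89 = 183.62, limited to 2 d.p. → 5 s.f.; 166.769 − 2.7958 = 163.9732, limited to 3 d.p. → 6 s.f.
Carrying full precision, 183.62 ÷ 163.9732 = 1.11981714085…; keep min(5, 6) = 5 s.f.
Rounded to 5 significant figures: 1.1198.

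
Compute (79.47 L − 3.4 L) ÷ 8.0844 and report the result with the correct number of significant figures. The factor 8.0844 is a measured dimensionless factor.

9.41 L

79.47 L − 3.4 L = 76.07 L; the difference is limited to 1 decimal place (3 s.f.).
Carrying full precision, 76.07 ÷ 8.0844 = 9.40947998615… L; 8.0844 has 5 s.f., so the result keeps min(3, 5) = 3 s.f.
Rounded to 3 significant figures: 9.41 L.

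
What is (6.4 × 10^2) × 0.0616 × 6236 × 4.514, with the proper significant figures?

1.1 × 10^6

(6.4 × 10^2) × 0.0616 × 6236 × 4.514 = 1109758.1609…
Multiplication/division keeps the fewest significant figures: 6.4 × 10^2 → 2 s.f., 0.0616 → 3 s.f., 6236 → 4 s.f., 4.514 → 4 s.f.; limit is 2.
Rounded to 2 significant figures: 1.1 × 10^6.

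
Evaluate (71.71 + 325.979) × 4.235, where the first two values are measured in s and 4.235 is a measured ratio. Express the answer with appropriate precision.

1684 s

71.71 s + 325.979 s = 397.689 s; the sum is limited to 2 decimal places (5 s.f.).
Carrying full precision, 397.689 × 4.235 = 1684.212915 s; 4.235 has 4 s.f., so the result keeps min(5, 4) = 4 s.f.
Rounded to 4 significant figures: 1684 s.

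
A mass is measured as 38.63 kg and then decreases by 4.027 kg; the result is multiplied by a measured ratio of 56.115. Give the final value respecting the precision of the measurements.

1942 kg

38.63 kg − 4.027 kg = 34.603 kg; the difference is limited to 2 decimal places (4 s.f.).
Carrying full precision, 34.603 × 56.115 = 1941.747345 kg; 56.115 has 5 s.f., so the result keeps min(4, 5) = 4 s.f.
Rounded to 4 significant figures: 1942 kg.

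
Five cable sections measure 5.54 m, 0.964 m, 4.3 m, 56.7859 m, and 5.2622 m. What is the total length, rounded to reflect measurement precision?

72.9 m

5.54 m + 0.964 m + 4.3 m + 56.7859 m + 5.2622 m = 72.8521 m.
Addition/subtraction keeps the fewest decimal places: 5.54 → 2 decimal places, 0.964 → 3 decimal places, 4.3 → 1 decimal place, 56.7859 → 4 decimal places, 5.2622 → 4 decimal places; limit is 1.
Rounded to 1 decimal place: 72.9 m.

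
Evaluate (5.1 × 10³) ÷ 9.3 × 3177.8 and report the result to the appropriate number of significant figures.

(5.1 × 10³) ÷ 9.3 × 3177.8 = 1742664.51613…
Multiplication/division keeps the fewest significant figures: 5.1 × 10³ → 2 s.f., 9.3 → 2 s.f., 3177.8 → 5 s.f.; limit is 2.
Rounded to 2 significant figures: 1.7 × 10⁶.

1.7 × 10⁶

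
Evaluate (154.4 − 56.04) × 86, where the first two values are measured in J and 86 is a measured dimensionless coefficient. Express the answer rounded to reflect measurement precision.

8.5 × 10³ J

154.4 J − 56.04 J = 98.36 J; the difference is limited to 1 decimal place (3 s.f.).
Carrying full precision, 98.36 × 86 = 8458.96 J; 86 has 2 s.f., so the result keeps min(3, 2) = 2 s.f.
Rounded to 2 significant figures: 8.5 × 10³ J.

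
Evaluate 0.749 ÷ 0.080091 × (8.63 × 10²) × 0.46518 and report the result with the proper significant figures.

3.75 × 10³

0.749 ÷ 0.080091 × (8.63 × 10²) × 0.46518 = 3754.30828258…
Multiplication/division keeps the fewest significant figures: 0.749 → 3 s.f., 0.080091 → 5 s.f., 8.63 × 10² → 3 s.f., 0.46518 → 5 s.f.; limit is 3.
Rounded to 3 significant figures: 3.75 × 10³.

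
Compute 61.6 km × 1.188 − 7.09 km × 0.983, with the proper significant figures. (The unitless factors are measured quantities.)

61.6 × 1.188 = 73.1808 → 73.2 km (3 s.f., last digit at the 10^-1 place).
7.09 × 0.983 = 6.96947 → 6.97 km (3 s.f., last digit at the 10^-2 place).
Difference: 66.21133 km; keep the coarser place, 10^-1.
Result: 66.2 km.

66.2 km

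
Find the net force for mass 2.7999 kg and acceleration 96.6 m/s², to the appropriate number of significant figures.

2.70 × 10² N

net force = 2.7999 kg × 96.6 m/s² = 270.47034 N.
2.7999 has 5 significant figures; 96.6 has 3.
Division/multiplication keeps the fewest: 3 significant figures.
Rounded: 2.70 × 10² N.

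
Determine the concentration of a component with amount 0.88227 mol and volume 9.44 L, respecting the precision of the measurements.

0.0935 mol/L

concentration = 0.88227 mol ÷ 9.44 L = 0.0934608050847… mol/L.
0.88227 has 5 significant figures; 9.44 has 3.
Division/multiplication keeps the fewest: 3 significant figures.
Rounded: 0.0935 mol/L.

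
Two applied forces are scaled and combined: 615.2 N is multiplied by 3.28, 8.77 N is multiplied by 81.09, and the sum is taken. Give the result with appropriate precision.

2.73 × 10^3 N

615.2 × 3.28 = 2017.856 → 2.02 × 10^3 N (3 s.f., last digit at the 10^1 place).
8.77 × 81.09 = 711.1593 → 711 N (3 s.f., last digit at the 10^0 place).
Sum: 2729.0153 N; keep the coarser place, 10^1.
Result: 2.73 × 10^3 N.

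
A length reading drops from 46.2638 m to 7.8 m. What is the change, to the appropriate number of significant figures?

38.5 m

46.2638 m − 7.8 m = 38.4638 m.
Addition/subtraction keeps the fewest decimal places: 46.2638 → 4 decimal places, 7.8 → 1 decimal place; limit is 1.
Rounded to 1 decimal place: 38.5 m.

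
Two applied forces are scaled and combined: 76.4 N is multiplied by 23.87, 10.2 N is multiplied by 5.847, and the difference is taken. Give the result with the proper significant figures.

1.76 × 10^3 N

76.4 × 23.87 = 1823.668 → 1.82 × 10^3 N (3 s.f., last digit at the 10^1 place).
10.2 × 5.847 = 59.6394 → 59.6 N (3 s.f., last digit at the 10^-1 place).
Difference: 1764.0286 N; keep the coarser place, 10^1.
Result: 1.76 × 10^3 N.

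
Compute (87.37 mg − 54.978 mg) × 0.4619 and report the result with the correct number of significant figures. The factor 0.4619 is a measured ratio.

14.96 mg

87.37 mg − 54.978 mg = 32.392 mg; the difference is limited to 2 decimal places (4 s.f.).
Carrying full precision, 32.392 × 0.4619 = 14.9618648 mg; 0.4619 has 4 s.f., so the result keeps min(4, 4) = 4 s.f.
Rounded to 4 significant figures: 14.96 mg.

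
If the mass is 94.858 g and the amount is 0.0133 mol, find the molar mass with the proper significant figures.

7.13 × 10^3 g/mol

molar mass = 94.858 g ÷ 0.0133 mol = 7132.18045113… g/mol.
94.858 has 5 significant figures; 0.0133 has 3.
Division/multiplication keeps the fewest: 3 significant figures.
Rounded: 7.13 × 10^3 g/mol.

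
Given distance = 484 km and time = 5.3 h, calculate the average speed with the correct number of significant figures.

91 km/h

average speed = 484 km ÷ 5.3 h = 91.320754717… km/h.
484 has 3 significant figures; 5.3 has 2.
Division/multiplication keeps the fewest: 2 significant figures.
Rounded: 91 km/h.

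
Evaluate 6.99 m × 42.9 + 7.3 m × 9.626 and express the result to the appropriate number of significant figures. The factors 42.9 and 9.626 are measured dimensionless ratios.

3.70 × 10^2 m

6.99 × 42.9 = 299.871 → 300. m (3 s.f., last digit at the 10^0 place).
7.3 × 9.626 = 70.2698 → 7.0 × 10^1 m (2 s.f., last digit at the 10^0 place).
Sum: 370.1408 m; keep the coarser place, 10^0.
Result: 3.70 × 10^2 m.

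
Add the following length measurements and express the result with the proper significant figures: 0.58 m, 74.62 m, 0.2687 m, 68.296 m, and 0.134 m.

0.58 m + 74.62 m + 0.2687 m + 68.296 m + 0.134 m = 143.8987 m.
Addition/subtraction keeps the fewest decimal places: 0.58 → 2 decimal places, 74.62 → 2 decimal places, 0.2687 → 4 decimal places, 68.296 → 3 decimal places, 0.134 → 3 decimal places; limit is 2.
Rounded to 2 decimal places: 143.90 m.

143.90 m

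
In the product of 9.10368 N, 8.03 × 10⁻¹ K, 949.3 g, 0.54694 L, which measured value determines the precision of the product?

8.03 × 10⁻¹ K

9.10368 N → 6 s.f.; 8.03 × 10⁻¹ K → 3 s.f.; 949.3 g → 4 s.f.; 0.54694 L → 5 s.f.
The fewest is 3 significant figures, from 8.03 × 10⁻¹ K.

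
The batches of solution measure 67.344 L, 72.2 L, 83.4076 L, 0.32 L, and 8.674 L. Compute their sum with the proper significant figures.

67.344 L + 72.2 L + 83.4076 L + 0.32 L + 8.674 L = 231.9456 L.
Addition/subtraction keeps the fewest decimal places: 67.344 → 3 decimal places, 72.2 → 1 decimal place, 83.4076 → 4 decimal places, 0.32 → 2 decimal places, 8.674 → 3 decimal places; limit is 1.
Rounded to 1 decimal place: 231.9 L.

231.9 L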